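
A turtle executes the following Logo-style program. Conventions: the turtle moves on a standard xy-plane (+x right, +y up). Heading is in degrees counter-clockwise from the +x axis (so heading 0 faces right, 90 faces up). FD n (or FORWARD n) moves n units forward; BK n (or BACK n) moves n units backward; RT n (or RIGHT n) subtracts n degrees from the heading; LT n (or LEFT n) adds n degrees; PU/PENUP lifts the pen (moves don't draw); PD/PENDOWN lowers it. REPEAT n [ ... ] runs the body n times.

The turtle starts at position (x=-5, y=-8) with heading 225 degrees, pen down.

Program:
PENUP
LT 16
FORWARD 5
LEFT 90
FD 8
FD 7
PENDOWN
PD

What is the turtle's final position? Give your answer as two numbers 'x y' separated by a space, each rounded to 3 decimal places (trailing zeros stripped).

Executing turtle program step by step:
Start: pos=(-5,-8), heading=225, pen down
PU: pen up
LT 16: heading 225 -> 241
FD 5: (-5,-8) -> (-7.424,-12.373) [heading=241, move]
LT 90: heading 241 -> 331
FD 8: (-7.424,-12.373) -> (-0.427,-16.252) [heading=331, move]
FD 7: (-0.427,-16.252) -> (5.695,-19.645) [heading=331, move]
PD: pen down
PD: pen down
Final: pos=(5.695,-19.645), heading=331, 0 segment(s) drawn

Answer: 5.695 -19.645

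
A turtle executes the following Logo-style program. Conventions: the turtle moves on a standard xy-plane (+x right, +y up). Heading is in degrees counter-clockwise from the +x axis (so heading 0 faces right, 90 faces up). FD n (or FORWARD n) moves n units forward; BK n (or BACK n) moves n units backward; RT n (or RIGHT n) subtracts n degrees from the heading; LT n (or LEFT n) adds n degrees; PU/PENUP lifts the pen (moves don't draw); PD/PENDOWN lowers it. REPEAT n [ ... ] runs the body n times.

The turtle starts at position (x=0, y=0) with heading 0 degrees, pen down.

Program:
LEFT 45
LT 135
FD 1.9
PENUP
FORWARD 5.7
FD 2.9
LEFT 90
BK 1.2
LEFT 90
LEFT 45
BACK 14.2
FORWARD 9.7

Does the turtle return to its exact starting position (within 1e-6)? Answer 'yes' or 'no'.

Answer: no

Derivation:
Executing turtle program step by step:
Start: pos=(0,0), heading=0, pen down
LT 45: heading 0 -> 45
LT 135: heading 45 -> 180
FD 1.9: (0,0) -> (-1.9,0) [heading=180, draw]
PU: pen up
FD 5.7: (-1.9,0) -> (-7.6,0) [heading=180, move]
FD 2.9: (-7.6,0) -> (-10.5,0) [heading=180, move]
LT 90: heading 180 -> 270
BK 1.2: (-10.5,0) -> (-10.5,1.2) [heading=270, move]
LT 90: heading 270 -> 0
LT 45: heading 0 -> 45
BK 14.2: (-10.5,1.2) -> (-20.541,-8.841) [heading=45, move]
FD 9.7: (-20.541,-8.841) -> (-13.682,-1.982) [heading=45, move]
Final: pos=(-13.682,-1.982), heading=45, 1 segment(s) drawn

Start position: (0, 0)
Final position: (-13.682, -1.982)
Distance = 13.825; >= 1e-6 -> NOT closed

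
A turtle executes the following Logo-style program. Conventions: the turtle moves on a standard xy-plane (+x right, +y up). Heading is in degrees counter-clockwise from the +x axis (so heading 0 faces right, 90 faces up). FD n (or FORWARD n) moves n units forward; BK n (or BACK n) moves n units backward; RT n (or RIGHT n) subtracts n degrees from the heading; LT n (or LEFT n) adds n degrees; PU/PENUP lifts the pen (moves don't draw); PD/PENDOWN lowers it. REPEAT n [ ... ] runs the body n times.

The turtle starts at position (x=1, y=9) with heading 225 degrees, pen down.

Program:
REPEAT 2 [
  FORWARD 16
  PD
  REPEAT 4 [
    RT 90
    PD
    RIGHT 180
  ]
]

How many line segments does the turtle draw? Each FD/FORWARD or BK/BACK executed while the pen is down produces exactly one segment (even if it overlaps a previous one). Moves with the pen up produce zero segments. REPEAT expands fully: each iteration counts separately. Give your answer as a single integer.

Answer: 2

Derivation:
Executing turtle program step by step:
Start: pos=(1,9), heading=225, pen down
REPEAT 2 [
  -- iteration 1/2 --
  FD 16: (1,9) -> (-10.314,-2.314) [heading=225, draw]
  PD: pen down
  REPEAT 4 [
    -- iteration 1/4 --
    RT 90: heading 225 -> 135
    PD: pen down
    RT 180: heading 135 -> 315
    -- iteration 2/4 --
    RT 90: heading 315 -> 225
    PD: pen down
    RT 180: heading 225 -> 45
    -- iteration 3/4 --
    RT 90: heading 45 -> 315
    PD: pen down
    RT 180: heading 315 -> 135
    -- iteration 4/4 --
    RT 90: heading 135 -> 45
    PD: pen down
    RT 180: heading 45 -> 225
  ]
  -- iteration 2/2 --
  FD 16: (-10.314,-2.314) -> (-21.627,-13.627) [heading=225, draw]
  PD: pen down
  REPEAT 4 [
    -- iteration 1/4 --
    RT 90: heading 225 -> 135
    PD: pen down
    RT 180: heading 135 -> 315
    -- iteration 2/4 --
    RT 90: heading 315 -> 225
    PD: pen down
    RT 180: heading 225 -> 45
    -- iteration 3/4 --
    RT 90: heading 45 -> 315
    PD: pen down
    RT 180: heading 315 -> 135
    -- iteration 4/4 --
    RT 90: heading 135 -> 45
    PD: pen down
    RT 180: heading 45 -> 225
  ]
]
Final: pos=(-21.627,-13.627), heading=225, 2 segment(s) drawn
Segments drawn: 2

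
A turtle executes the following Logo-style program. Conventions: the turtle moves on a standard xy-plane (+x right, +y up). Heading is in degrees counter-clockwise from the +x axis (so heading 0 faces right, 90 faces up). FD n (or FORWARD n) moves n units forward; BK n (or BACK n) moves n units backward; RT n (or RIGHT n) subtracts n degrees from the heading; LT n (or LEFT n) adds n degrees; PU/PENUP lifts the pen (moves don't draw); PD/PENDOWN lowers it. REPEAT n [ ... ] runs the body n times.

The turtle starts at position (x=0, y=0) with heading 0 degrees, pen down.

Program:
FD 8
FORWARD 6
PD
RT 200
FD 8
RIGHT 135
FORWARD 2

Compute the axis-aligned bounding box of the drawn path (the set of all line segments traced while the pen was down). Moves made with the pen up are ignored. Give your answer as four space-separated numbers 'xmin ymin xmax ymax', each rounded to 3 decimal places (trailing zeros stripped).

Answer: 0 0 14 3.581

Derivation:
Executing turtle program step by step:
Start: pos=(0,0), heading=0, pen down
FD 8: (0,0) -> (8,0) [heading=0, draw]
FD 6: (8,0) -> (14,0) [heading=0, draw]
PD: pen down
RT 200: heading 0 -> 160
FD 8: (14,0) -> (6.482,2.736) [heading=160, draw]
RT 135: heading 160 -> 25
FD 2: (6.482,2.736) -> (8.295,3.581) [heading=25, draw]
Final: pos=(8.295,3.581), heading=25, 4 segment(s) drawn

Segment endpoints: x in {0, 6.482, 8, 8.295, 14}, y in {0, 2.736, 3.581}
xmin=0, ymin=0, xmax=14, ymax=3.581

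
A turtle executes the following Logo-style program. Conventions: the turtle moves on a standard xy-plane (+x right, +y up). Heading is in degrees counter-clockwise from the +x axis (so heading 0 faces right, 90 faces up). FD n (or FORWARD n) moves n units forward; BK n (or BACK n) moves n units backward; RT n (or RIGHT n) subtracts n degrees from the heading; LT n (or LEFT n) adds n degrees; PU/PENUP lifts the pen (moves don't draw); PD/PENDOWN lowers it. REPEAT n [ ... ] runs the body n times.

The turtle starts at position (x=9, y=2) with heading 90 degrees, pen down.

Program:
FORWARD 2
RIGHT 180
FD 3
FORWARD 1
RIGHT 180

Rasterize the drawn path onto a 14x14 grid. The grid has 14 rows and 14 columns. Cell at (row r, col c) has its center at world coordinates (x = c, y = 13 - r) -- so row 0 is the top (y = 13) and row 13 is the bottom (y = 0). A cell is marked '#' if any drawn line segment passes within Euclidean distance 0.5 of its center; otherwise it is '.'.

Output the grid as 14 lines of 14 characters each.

Answer: ..............
..............
..............
..............
..............
..............
..............
..............
..............
.........#....
.........#....
.........#....
.........#....
.........#....

Derivation:
Segment 0: (9,2) -> (9,4)
Segment 1: (9,4) -> (9,1)
Segment 2: (9,1) -> (9,0)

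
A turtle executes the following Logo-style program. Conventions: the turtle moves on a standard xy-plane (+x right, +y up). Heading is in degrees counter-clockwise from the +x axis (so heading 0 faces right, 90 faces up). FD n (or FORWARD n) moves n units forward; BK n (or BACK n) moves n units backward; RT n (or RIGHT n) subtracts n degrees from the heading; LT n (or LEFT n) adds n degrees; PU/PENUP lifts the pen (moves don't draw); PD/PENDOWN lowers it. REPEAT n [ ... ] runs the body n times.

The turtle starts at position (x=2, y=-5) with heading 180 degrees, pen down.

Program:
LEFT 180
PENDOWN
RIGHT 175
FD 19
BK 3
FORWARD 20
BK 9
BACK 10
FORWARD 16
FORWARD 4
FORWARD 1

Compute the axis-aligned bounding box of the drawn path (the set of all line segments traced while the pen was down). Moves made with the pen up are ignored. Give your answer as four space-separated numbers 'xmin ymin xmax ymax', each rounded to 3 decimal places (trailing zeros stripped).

Answer: -35.855 -8.312 2 -5

Derivation:
Executing turtle program step by step:
Start: pos=(2,-5), heading=180, pen down
LT 180: heading 180 -> 0
PD: pen down
RT 175: heading 0 -> 185
FD 19: (2,-5) -> (-16.928,-6.656) [heading=185, draw]
BK 3: (-16.928,-6.656) -> (-13.939,-6.394) [heading=185, draw]
FD 20: (-13.939,-6.394) -> (-33.863,-8.138) [heading=185, draw]
BK 9: (-33.863,-8.138) -> (-24.897,-7.353) [heading=185, draw]
BK 10: (-24.897,-7.353) -> (-14.935,-6.482) [heading=185, draw]
FD 16: (-14.935,-6.482) -> (-30.874,-7.876) [heading=185, draw]
FD 4: (-30.874,-7.876) -> (-34.859,-8.225) [heading=185, draw]
FD 1: (-34.859,-8.225) -> (-35.855,-8.312) [heading=185, draw]
Final: pos=(-35.855,-8.312), heading=185, 8 segment(s) drawn

Segment endpoints: x in {-35.855, -34.859, -33.863, -30.874, -24.897, -16.928, -14.935, -13.939, 2}, y in {-8.312, -8.225, -8.138, -7.876, -7.353, -6.656, -6.482, -6.394, -5}
xmin=-35.855, ymin=-8.312, xmax=2, ymax=-5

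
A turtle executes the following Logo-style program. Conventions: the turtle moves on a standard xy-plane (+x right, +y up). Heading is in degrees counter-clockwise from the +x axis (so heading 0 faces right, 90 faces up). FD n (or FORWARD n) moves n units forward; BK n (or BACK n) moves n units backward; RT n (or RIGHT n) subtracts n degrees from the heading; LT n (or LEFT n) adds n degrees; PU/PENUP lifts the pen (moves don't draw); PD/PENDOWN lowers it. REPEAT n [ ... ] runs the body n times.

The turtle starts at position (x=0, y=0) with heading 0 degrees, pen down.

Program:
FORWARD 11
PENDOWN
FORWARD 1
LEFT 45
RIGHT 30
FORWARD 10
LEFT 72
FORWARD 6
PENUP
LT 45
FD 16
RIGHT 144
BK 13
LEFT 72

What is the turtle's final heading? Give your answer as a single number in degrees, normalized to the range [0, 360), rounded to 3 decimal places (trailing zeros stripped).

Answer: 60

Derivation:
Executing turtle program step by step:
Start: pos=(0,0), heading=0, pen down
FD 11: (0,0) -> (11,0) [heading=0, draw]
PD: pen down
FD 1: (11,0) -> (12,0) [heading=0, draw]
LT 45: heading 0 -> 45
RT 30: heading 45 -> 15
FD 10: (12,0) -> (21.659,2.588) [heading=15, draw]
LT 72: heading 15 -> 87
FD 6: (21.659,2.588) -> (21.973,8.58) [heading=87, draw]
PU: pen up
LT 45: heading 87 -> 132
FD 16: (21.973,8.58) -> (11.267,20.47) [heading=132, move]
RT 144: heading 132 -> 348
BK 13: (11.267,20.47) -> (-1.449,23.173) [heading=348, move]
LT 72: heading 348 -> 60
Final: pos=(-1.449,23.173), heading=60, 4 segment(s) drawn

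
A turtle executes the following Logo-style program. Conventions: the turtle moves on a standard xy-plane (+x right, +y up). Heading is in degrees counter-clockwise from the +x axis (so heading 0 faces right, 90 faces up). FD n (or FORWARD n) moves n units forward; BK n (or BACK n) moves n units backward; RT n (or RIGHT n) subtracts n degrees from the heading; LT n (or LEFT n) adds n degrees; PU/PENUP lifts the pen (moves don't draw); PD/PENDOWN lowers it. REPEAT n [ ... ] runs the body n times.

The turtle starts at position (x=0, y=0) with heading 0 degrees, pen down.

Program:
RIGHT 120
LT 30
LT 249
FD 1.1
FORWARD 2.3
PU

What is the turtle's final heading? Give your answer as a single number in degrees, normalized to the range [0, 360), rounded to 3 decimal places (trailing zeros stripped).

Executing turtle program step by step:
Start: pos=(0,0), heading=0, pen down
RT 120: heading 0 -> 240
LT 30: heading 240 -> 270
LT 249: heading 270 -> 159
FD 1.1: (0,0) -> (-1.027,0.394) [heading=159, draw]
FD 2.3: (-1.027,0.394) -> (-3.174,1.218) [heading=159, draw]
PU: pen up
Final: pos=(-3.174,1.218), heading=159, 2 segment(s) drawn

Answer: 159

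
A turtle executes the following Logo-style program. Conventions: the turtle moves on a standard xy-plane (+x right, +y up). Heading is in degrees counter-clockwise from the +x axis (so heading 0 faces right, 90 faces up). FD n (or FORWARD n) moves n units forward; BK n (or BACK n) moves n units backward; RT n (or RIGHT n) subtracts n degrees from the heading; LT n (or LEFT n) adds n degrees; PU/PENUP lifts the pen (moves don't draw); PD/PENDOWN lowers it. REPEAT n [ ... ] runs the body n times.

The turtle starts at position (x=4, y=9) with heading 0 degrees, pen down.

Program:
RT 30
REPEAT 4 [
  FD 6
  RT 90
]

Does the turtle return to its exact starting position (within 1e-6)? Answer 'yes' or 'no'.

Answer: yes

Derivation:
Executing turtle program step by step:
Start: pos=(4,9), heading=0, pen down
RT 30: heading 0 -> 330
REPEAT 4 [
  -- iteration 1/4 --
  FD 6: (4,9) -> (9.196,6) [heading=330, draw]
  RT 90: heading 330 -> 240
  -- iteration 2/4 --
  FD 6: (9.196,6) -> (6.196,0.804) [heading=240, draw]
  RT 90: heading 240 -> 150
  -- iteration 3/4 --
  FD 6: (6.196,0.804) -> (1,3.804) [heading=150, draw]
  RT 90: heading 150 -> 60
  -- iteration 4/4 --
  FD 6: (1,3.804) -> (4,9) [heading=60, draw]
  RT 90: heading 60 -> 330
]
Final: pos=(4,9), heading=330, 4 segment(s) drawn

Start position: (4, 9)
Final position: (4, 9)
Distance = 0; < 1e-6 -> CLOSED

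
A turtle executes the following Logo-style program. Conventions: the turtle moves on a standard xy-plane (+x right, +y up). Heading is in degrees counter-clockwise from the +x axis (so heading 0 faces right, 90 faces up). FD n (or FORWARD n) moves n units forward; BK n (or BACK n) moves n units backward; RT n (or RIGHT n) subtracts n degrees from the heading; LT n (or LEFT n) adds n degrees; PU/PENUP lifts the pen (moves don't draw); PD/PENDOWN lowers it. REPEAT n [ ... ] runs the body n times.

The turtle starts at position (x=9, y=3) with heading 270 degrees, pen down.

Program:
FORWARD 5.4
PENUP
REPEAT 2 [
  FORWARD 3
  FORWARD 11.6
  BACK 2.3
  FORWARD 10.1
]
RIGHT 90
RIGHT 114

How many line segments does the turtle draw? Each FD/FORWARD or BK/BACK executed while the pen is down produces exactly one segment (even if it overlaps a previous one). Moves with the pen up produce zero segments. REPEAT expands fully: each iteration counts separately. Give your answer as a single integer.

Executing turtle program step by step:
Start: pos=(9,3), heading=270, pen down
FD 5.4: (9,3) -> (9,-2.4) [heading=270, draw]
PU: pen up
REPEAT 2 [
  -- iteration 1/2 --
  FD 3: (9,-2.4) -> (9,-5.4) [heading=270, move]
  FD 11.6: (9,-5.4) -> (9,-17) [heading=270, move]
  BK 2.3: (9,-17) -> (9,-14.7) [heading=270, move]
  FD 10.1: (9,-14.7) -> (9,-24.8) [heading=270, move]
  -- iteration 2/2 --
  FD 3: (9,-24.8) -> (9,-27.8) [heading=270, move]
  FD 11.6: (9,-27.8) -> (9,-39.4) [heading=270, move]
  BK 2.3: (9,-39.4) -> (9,-37.1) [heading=270, move]
  FD 10.1: (9,-37.1) -> (9,-47.2) [heading=270, move]
]
RT 90: heading 270 -> 180
RT 114: heading 180 -> 66
Final: pos=(9,-47.2), heading=66, 1 segment(s) drawn
Segments drawn: 1

Answer: 1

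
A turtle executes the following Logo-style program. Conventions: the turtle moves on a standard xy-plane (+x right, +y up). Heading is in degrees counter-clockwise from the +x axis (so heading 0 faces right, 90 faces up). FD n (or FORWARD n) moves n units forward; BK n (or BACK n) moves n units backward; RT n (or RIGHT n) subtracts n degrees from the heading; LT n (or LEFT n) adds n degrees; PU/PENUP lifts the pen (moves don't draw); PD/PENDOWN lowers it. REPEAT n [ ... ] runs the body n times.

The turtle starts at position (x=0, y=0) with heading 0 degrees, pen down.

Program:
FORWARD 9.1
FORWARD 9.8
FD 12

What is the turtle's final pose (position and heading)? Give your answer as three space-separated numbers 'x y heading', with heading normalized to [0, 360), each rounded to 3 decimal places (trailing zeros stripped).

Executing turtle program step by step:
Start: pos=(0,0), heading=0, pen down
FD 9.1: (0,0) -> (9.1,0) [heading=0, draw]
FD 9.8: (9.1,0) -> (18.9,0) [heading=0, draw]
FD 12: (18.9,0) -> (30.9,0) [heading=0, draw]
Final: pos=(30.9,0), heading=0, 3 segment(s) drawn

Answer: 30.9 0 0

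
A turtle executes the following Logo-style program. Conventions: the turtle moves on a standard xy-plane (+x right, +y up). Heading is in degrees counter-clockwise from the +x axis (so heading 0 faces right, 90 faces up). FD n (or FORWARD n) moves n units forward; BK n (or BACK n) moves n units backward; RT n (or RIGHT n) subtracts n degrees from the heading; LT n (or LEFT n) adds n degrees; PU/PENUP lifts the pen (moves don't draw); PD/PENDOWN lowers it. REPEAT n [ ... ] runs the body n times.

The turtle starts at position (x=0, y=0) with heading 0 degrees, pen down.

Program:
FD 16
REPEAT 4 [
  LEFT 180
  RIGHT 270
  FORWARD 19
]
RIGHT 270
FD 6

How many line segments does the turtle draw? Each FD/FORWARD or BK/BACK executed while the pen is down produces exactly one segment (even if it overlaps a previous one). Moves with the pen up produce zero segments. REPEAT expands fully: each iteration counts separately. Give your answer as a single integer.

Answer: 6

Derivation:
Executing turtle program step by step:
Start: pos=(0,0), heading=0, pen down
FD 16: (0,0) -> (16,0) [heading=0, draw]
REPEAT 4 [
  -- iteration 1/4 --
  LT 180: heading 0 -> 180
  RT 270: heading 180 -> 270
  FD 19: (16,0) -> (16,-19) [heading=270, draw]
  -- iteration 2/4 --
  LT 180: heading 270 -> 90
  RT 270: heading 90 -> 180
  FD 19: (16,-19) -> (-3,-19) [heading=180, draw]
  -- iteration 3/4 --
  LT 180: heading 180 -> 0
  RT 270: heading 0 -> 90
  FD 19: (-3,-19) -> (-3,0) [heading=90, draw]
  -- iteration 4/4 --
  LT 180: heading 90 -> 270
  RT 270: heading 270 -> 0
  FD 19: (-3,0) -> (16,0) [heading=0, draw]
]
RT 270: heading 0 -> 90
FD 6: (16,0) -> (16,6) [heading=90, draw]
Final: pos=(16,6), heading=90, 6 segment(s) drawn
Segments drawn: 6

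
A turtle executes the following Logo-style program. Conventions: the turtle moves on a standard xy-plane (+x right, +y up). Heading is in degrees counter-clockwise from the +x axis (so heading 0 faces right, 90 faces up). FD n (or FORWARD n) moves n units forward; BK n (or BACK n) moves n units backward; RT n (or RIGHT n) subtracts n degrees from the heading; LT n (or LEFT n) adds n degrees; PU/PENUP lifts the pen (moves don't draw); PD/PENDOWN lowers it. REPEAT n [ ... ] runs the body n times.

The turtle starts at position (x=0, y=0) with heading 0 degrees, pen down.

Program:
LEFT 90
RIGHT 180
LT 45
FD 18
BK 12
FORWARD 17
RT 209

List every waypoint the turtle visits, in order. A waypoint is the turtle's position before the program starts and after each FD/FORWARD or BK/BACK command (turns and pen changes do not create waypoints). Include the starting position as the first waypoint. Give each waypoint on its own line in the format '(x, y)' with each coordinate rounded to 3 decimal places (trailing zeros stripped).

Answer: (0, 0)
(12.728, -12.728)
(4.243, -4.243)
(16.263, -16.263)

Derivation:
Executing turtle program step by step:
Start: pos=(0,0), heading=0, pen down
LT 90: heading 0 -> 90
RT 180: heading 90 -> 270
LT 45: heading 270 -> 315
FD 18: (0,0) -> (12.728,-12.728) [heading=315, draw]
BK 12: (12.728,-12.728) -> (4.243,-4.243) [heading=315, draw]
FD 17: (4.243,-4.243) -> (16.263,-16.263) [heading=315, draw]
RT 209: heading 315 -> 106
Final: pos=(16.263,-16.263), heading=106, 3 segment(s) drawn
Waypoints (4 total):
(0, 0)
(12.728, -12.728)
(4.243, -4.243)
(16.263, -16.263)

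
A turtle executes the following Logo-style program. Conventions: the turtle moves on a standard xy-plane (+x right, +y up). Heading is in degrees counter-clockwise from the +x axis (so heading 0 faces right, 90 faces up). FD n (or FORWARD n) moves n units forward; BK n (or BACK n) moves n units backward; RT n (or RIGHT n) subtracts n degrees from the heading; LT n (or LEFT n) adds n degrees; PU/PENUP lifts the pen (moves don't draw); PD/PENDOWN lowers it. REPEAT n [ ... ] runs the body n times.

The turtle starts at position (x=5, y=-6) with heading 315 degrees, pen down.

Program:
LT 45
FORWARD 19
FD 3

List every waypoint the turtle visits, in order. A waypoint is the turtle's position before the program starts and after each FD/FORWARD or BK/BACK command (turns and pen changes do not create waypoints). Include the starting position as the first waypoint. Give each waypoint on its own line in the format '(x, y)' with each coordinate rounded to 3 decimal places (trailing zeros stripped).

Answer: (5, -6)
(24, -6)
(27, -6)

Derivation:
Executing turtle program step by step:
Start: pos=(5,-6), heading=315, pen down
LT 45: heading 315 -> 0
FD 19: (5,-6) -> (24,-6) [heading=0, draw]
FD 3: (24,-6) -> (27,-6) [heading=0, draw]
Final: pos=(27,-6), heading=0, 2 segment(s) drawn
Waypoints (3 total):
(5, -6)
(24, -6)
(27, -6)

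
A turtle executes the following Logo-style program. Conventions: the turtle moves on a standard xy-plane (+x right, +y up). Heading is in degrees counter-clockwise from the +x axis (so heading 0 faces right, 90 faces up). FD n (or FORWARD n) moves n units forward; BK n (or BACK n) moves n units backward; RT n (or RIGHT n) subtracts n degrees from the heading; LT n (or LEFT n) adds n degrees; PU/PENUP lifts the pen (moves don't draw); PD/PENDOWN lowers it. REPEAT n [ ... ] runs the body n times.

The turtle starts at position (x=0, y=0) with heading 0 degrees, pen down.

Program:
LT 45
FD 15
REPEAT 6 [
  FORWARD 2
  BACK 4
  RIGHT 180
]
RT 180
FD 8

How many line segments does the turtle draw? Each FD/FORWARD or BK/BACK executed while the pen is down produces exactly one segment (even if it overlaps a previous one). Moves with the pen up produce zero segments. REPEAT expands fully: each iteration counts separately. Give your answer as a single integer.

Answer: 14

Derivation:
Executing turtle program step by step:
Start: pos=(0,0), heading=0, pen down
LT 45: heading 0 -> 45
FD 15: (0,0) -> (10.607,10.607) [heading=45, draw]
REPEAT 6 [
  -- iteration 1/6 --
  FD 2: (10.607,10.607) -> (12.021,12.021) [heading=45, draw]
  BK 4: (12.021,12.021) -> (9.192,9.192) [heading=45, draw]
  RT 180: heading 45 -> 225
  -- iteration 2/6 --
  FD 2: (9.192,9.192) -> (7.778,7.778) [heading=225, draw]
  BK 4: (7.778,7.778) -> (10.607,10.607) [heading=225, draw]
  RT 180: heading 225 -> 45
  -- iteration 3/6 --
  FD 2: (10.607,10.607) -> (12.021,12.021) [heading=45, draw]
  BK 4: (12.021,12.021) -> (9.192,9.192) [heading=45, draw]
  RT 180: heading 45 -> 225
  -- iteration 4/6 --
  FD 2: (9.192,9.192) -> (7.778,7.778) [heading=225, draw]
  BK 4: (7.778,7.778) -> (10.607,10.607) [heading=225, draw]
  RT 180: heading 225 -> 45
  -- iteration 5/6 --
  FD 2: (10.607,10.607) -> (12.021,12.021) [heading=45, draw]
  BK 4: (12.021,12.021) -> (9.192,9.192) [heading=45, draw]
  RT 180: heading 45 -> 225
  -- iteration 6/6 --
  FD 2: (9.192,9.192) -> (7.778,7.778) [heading=225, draw]
  BK 4: (7.778,7.778) -> (10.607,10.607) [heading=225, draw]
  RT 180: heading 225 -> 45
]
RT 180: heading 45 -> 225
FD 8: (10.607,10.607) -> (4.95,4.95) [heading=225, draw]
Final: pos=(4.95,4.95), heading=225, 14 segment(s) drawn
Segments drawn: 14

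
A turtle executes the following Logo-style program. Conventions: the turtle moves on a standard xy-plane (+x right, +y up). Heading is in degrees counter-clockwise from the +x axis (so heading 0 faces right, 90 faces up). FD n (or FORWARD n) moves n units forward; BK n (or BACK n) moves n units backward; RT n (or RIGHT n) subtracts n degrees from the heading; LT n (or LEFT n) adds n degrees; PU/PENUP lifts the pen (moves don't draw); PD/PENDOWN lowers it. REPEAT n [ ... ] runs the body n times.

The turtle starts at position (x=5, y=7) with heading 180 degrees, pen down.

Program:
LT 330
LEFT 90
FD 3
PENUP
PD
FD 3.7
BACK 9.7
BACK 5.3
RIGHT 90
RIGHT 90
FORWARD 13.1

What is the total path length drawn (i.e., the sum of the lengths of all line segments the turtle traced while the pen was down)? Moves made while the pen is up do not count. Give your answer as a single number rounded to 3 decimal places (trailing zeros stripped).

Answer: 34.8

Derivation:
Executing turtle program step by step:
Start: pos=(5,7), heading=180, pen down
LT 330: heading 180 -> 150
LT 90: heading 150 -> 240
FD 3: (5,7) -> (3.5,4.402) [heading=240, draw]
PU: pen up
PD: pen down
FD 3.7: (3.5,4.402) -> (1.65,1.198) [heading=240, draw]
BK 9.7: (1.65,1.198) -> (6.5,9.598) [heading=240, draw]
BK 5.3: (6.5,9.598) -> (9.15,14.188) [heading=240, draw]
RT 90: heading 240 -> 150
RT 90: heading 150 -> 60
FD 13.1: (9.15,14.188) -> (15.7,25.533) [heading=60, draw]
Final: pos=(15.7,25.533), heading=60, 5 segment(s) drawn

Segment lengths:
  seg 1: (5,7) -> (3.5,4.402), length = 3
  seg 2: (3.5,4.402) -> (1.65,1.198), length = 3.7
  seg 3: (1.65,1.198) -> (6.5,9.598), length = 9.7
  seg 4: (6.5,9.598) -> (9.15,14.188), length = 5.3
  seg 5: (9.15,14.188) -> (15.7,25.533), length = 13.1
Total = 34.8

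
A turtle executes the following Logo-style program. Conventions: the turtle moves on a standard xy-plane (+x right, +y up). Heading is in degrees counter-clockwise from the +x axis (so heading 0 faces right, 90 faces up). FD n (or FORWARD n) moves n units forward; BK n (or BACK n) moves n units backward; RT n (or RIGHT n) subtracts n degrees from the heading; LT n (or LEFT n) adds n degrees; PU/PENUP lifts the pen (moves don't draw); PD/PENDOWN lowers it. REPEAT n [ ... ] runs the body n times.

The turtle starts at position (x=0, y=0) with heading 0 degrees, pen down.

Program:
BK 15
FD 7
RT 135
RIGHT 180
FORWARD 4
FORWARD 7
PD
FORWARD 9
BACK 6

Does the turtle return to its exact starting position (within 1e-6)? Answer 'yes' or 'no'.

Answer: no

Derivation:
Executing turtle program step by step:
Start: pos=(0,0), heading=0, pen down
BK 15: (0,0) -> (-15,0) [heading=0, draw]
FD 7: (-15,0) -> (-8,0) [heading=0, draw]
RT 135: heading 0 -> 225
RT 180: heading 225 -> 45
FD 4: (-8,0) -> (-5.172,2.828) [heading=45, draw]
FD 7: (-5.172,2.828) -> (-0.222,7.778) [heading=45, draw]
PD: pen down
FD 9: (-0.222,7.778) -> (6.142,14.142) [heading=45, draw]
BK 6: (6.142,14.142) -> (1.899,9.899) [heading=45, draw]
Final: pos=(1.899,9.899), heading=45, 6 segment(s) drawn

Start position: (0, 0)
Final position: (1.899, 9.899)
Distance = 10.08; >= 1e-6 -> NOT closed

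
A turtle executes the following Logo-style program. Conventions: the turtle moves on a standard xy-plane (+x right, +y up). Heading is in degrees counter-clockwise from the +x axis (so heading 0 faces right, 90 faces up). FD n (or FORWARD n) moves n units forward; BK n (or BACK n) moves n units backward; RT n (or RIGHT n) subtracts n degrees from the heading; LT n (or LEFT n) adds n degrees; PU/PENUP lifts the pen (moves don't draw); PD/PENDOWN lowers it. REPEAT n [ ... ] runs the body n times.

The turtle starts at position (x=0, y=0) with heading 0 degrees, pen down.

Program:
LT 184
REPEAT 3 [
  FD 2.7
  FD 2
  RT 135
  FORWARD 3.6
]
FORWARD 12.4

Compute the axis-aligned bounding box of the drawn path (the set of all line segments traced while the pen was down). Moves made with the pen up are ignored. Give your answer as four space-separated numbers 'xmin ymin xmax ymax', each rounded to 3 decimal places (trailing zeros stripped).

Executing turtle program step by step:
Start: pos=(0,0), heading=0, pen down
LT 184: heading 0 -> 184
REPEAT 3 [
  -- iteration 1/3 --
  FD 2.7: (0,0) -> (-2.693,-0.188) [heading=184, draw]
  FD 2: (-2.693,-0.188) -> (-4.689,-0.328) [heading=184, draw]
  RT 135: heading 184 -> 49
  FD 3.6: (-4.689,-0.328) -> (-2.327,2.389) [heading=49, draw]
  -- iteration 2/3 --
  FD 2.7: (-2.327,2.389) -> (-0.555,4.427) [heading=49, draw]
  FD 2: (-0.555,4.427) -> (0.757,5.936) [heading=49, draw]
  RT 135: heading 49 -> 274
  FD 3.6: (0.757,5.936) -> (1.008,2.345) [heading=274, draw]
  -- iteration 3/3 --
  FD 2.7: (1.008,2.345) -> (1.196,-0.348) [heading=274, draw]
  FD 2: (1.196,-0.348) -> (1.336,-2.344) [heading=274, draw]
  RT 135: heading 274 -> 139
  FD 3.6: (1.336,-2.344) -> (-1.381,0.018) [heading=139, draw]
]
FD 12.4: (-1.381,0.018) -> (-10.74,8.153) [heading=139, draw]
Final: pos=(-10.74,8.153), heading=139, 10 segment(s) drawn

Segment endpoints: x in {-10.74, -4.689, -2.693, -2.327, -1.381, -0.555, 0, 0.757, 1.008, 1.196, 1.336}, y in {-2.344, -0.348, -0.328, -0.188, 0, 0.018, 2.345, 2.389, 4.427, 5.936, 8.153}
xmin=-10.74, ymin=-2.344, xmax=1.336, ymax=8.153

Answer: -10.74 -2.344 1.336 8.153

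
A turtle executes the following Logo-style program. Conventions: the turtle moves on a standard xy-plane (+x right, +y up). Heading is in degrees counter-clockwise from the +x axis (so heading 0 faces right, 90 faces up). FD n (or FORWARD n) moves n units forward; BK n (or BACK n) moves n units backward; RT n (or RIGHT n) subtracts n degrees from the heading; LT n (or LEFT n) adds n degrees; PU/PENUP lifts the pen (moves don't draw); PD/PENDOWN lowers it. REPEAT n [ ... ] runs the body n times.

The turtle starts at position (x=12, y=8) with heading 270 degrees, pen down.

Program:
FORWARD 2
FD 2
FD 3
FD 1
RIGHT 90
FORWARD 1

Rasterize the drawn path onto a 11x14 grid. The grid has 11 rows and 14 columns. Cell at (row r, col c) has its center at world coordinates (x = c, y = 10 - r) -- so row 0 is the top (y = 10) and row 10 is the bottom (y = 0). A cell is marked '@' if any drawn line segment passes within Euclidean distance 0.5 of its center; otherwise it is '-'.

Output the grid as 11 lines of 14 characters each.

Segment 0: (12,8) -> (12,6)
Segment 1: (12,6) -> (12,4)
Segment 2: (12,4) -> (12,1)
Segment 3: (12,1) -> (12,0)
Segment 4: (12,0) -> (11,0)

Answer: --------------
--------------
------------@-
------------@-
------------@-
------------@-
------------@-
------------@-
------------@-
------------@-
-----------@@-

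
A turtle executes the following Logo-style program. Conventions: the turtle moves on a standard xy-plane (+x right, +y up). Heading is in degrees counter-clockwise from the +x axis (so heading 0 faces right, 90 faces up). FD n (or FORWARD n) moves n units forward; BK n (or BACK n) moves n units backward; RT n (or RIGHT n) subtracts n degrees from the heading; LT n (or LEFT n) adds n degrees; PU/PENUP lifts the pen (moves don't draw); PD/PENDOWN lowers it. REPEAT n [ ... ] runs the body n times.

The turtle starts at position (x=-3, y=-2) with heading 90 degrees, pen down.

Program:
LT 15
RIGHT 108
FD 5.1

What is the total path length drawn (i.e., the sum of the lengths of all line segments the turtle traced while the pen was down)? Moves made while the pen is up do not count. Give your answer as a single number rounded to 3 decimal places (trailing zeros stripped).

Executing turtle program step by step:
Start: pos=(-3,-2), heading=90, pen down
LT 15: heading 90 -> 105
RT 108: heading 105 -> 357
FD 5.1: (-3,-2) -> (2.093,-2.267) [heading=357, draw]
Final: pos=(2.093,-2.267), heading=357, 1 segment(s) drawn

Segment lengths:
  seg 1: (-3,-2) -> (2.093,-2.267), length = 5.1
Total = 5.1

Answer: 5.1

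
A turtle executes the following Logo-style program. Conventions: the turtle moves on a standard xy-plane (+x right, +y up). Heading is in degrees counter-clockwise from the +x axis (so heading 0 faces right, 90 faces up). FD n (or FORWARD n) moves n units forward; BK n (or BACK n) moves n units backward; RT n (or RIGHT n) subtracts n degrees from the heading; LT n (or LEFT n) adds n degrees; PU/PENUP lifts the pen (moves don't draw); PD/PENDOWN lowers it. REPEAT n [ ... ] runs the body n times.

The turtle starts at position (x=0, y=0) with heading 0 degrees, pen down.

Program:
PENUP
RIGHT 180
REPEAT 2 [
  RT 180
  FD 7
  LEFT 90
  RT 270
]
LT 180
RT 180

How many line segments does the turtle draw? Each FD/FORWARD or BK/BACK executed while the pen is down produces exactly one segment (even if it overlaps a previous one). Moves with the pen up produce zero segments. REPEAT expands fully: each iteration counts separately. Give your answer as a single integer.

Answer: 0

Derivation:
Executing turtle program step by step:
Start: pos=(0,0), heading=0, pen down
PU: pen up
RT 180: heading 0 -> 180
REPEAT 2 [
  -- iteration 1/2 --
  RT 180: heading 180 -> 0
  FD 7: (0,0) -> (7,0) [heading=0, move]
  LT 90: heading 0 -> 90
  RT 270: heading 90 -> 180
  -- iteration 2/2 --
  RT 180: heading 180 -> 0
  FD 7: (7,0) -> (14,0) [heading=0, move]
  LT 90: heading 0 -> 90
  RT 270: heading 90 -> 180
]
LT 180: heading 180 -> 0
RT 180: heading 0 -> 180
Final: pos=(14,0), heading=180, 0 segment(s) drawn
Segments drawn: 0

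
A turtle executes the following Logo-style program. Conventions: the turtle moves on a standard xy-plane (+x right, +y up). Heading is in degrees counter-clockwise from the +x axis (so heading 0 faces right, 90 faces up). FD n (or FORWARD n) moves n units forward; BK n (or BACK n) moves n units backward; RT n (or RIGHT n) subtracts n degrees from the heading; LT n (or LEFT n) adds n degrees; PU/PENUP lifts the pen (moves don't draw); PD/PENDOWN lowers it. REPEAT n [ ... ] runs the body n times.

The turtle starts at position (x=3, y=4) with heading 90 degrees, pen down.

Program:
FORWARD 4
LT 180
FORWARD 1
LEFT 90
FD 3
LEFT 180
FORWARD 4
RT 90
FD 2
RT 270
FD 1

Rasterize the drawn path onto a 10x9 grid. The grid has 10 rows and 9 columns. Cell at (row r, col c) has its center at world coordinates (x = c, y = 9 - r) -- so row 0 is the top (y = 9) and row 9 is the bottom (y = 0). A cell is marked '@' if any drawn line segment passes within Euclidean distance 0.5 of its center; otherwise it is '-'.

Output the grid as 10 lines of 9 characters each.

Segment 0: (3,4) -> (3,8)
Segment 1: (3,8) -> (3,7)
Segment 2: (3,7) -> (6,7)
Segment 3: (6,7) -> (2,7)
Segment 4: (2,7) -> (2,9)
Segment 5: (2,9) -> (1,9)

Answer: -@@------
--@@-----
--@@@@@--
---@-----
---@-----
---@-----
---------
---------
---------
---------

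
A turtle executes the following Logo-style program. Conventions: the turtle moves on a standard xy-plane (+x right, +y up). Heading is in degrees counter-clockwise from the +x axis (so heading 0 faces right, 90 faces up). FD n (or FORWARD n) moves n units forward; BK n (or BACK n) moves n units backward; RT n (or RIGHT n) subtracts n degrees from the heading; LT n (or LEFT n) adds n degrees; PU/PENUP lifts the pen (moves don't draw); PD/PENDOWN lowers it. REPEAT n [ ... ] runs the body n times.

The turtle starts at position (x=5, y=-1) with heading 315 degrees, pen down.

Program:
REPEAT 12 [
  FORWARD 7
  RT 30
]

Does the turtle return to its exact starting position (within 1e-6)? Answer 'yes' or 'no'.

Answer: yes

Derivation:
Executing turtle program step by step:
Start: pos=(5,-1), heading=315, pen down
REPEAT 12 [
  -- iteration 1/12 --
  FD 7: (5,-1) -> (9.95,-5.95) [heading=315, draw]
  RT 30: heading 315 -> 285
  -- iteration 2/12 --
  FD 7: (9.95,-5.95) -> (11.761,-12.711) [heading=285, draw]
  RT 30: heading 285 -> 255
  -- iteration 3/12 --
  FD 7: (11.761,-12.711) -> (9.95,-19.473) [heading=255, draw]
  RT 30: heading 255 -> 225
  -- iteration 4/12 --
  FD 7: (9.95,-19.473) -> (5,-24.422) [heading=225, draw]
  RT 30: heading 225 -> 195
  -- iteration 5/12 --
  FD 7: (5,-24.422) -> (-1.761,-26.234) [heading=195, draw]
  RT 30: heading 195 -> 165
  -- iteration 6/12 --
  FD 7: (-1.761,-26.234) -> (-8.523,-24.422) [heading=165, draw]
  RT 30: heading 165 -> 135
  -- iteration 7/12 --
  FD 7: (-8.523,-24.422) -> (-13.473,-19.473) [heading=135, draw]
  RT 30: heading 135 -> 105
  -- iteration 8/12 --
  FD 7: (-13.473,-19.473) -> (-15.284,-12.711) [heading=105, draw]
  RT 30: heading 105 -> 75
  -- iteration 9/12 --
  FD 7: (-15.284,-12.711) -> (-13.473,-5.95) [heading=75, draw]
  RT 30: heading 75 -> 45
  -- iteration 10/12 --
  FD 7: (-13.473,-5.95) -> (-8.523,-1) [heading=45, draw]
  RT 30: heading 45 -> 15
  -- iteration 11/12 --
  FD 7: (-8.523,-1) -> (-1.761,0.812) [heading=15, draw]
  RT 30: heading 15 -> 345
  -- iteration 12/12 --
  FD 7: (-1.761,0.812) -> (5,-1) [heading=345, draw]
  RT 30: heading 345 -> 315
]
Final: pos=(5,-1), heading=315, 12 segment(s) drawn

Start position: (5, -1)
Final position: (5, -1)
Distance = 0; < 1e-6 -> CLOSED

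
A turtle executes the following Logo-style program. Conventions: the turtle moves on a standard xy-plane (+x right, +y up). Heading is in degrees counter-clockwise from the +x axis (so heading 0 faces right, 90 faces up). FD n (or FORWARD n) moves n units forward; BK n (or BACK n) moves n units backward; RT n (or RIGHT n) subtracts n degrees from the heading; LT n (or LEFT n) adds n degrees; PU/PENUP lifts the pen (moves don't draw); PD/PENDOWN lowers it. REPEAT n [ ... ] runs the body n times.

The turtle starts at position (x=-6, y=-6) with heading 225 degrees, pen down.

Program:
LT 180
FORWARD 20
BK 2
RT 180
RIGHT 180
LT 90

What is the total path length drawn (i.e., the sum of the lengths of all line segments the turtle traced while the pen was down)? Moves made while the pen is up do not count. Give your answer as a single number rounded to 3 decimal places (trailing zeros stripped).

Answer: 22

Derivation:
Executing turtle program step by step:
Start: pos=(-6,-6), heading=225, pen down
LT 180: heading 225 -> 45
FD 20: (-6,-6) -> (8.142,8.142) [heading=45, draw]
BK 2: (8.142,8.142) -> (6.728,6.728) [heading=45, draw]
RT 180: heading 45 -> 225
RT 180: heading 225 -> 45
LT 90: heading 45 -> 135
Final: pos=(6.728,6.728), heading=135, 2 segment(s) drawn

Segment lengths:
  seg 1: (-6,-6) -> (8.142,8.142), length = 20
  seg 2: (8.142,8.142) -> (6.728,6.728), length = 2
Total = 22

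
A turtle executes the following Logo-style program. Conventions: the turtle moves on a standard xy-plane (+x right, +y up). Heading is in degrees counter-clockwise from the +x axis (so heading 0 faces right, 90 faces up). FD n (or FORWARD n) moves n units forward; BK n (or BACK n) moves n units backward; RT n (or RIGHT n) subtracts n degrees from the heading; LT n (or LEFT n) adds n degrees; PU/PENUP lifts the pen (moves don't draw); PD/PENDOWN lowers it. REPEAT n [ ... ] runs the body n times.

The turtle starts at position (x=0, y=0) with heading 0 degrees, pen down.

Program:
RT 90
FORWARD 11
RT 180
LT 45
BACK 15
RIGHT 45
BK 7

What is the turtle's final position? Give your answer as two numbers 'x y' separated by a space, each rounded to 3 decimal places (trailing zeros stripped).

Answer: 10.607 -28.607

Derivation:
Executing turtle program step by step:
Start: pos=(0,0), heading=0, pen down
RT 90: heading 0 -> 270
FD 11: (0,0) -> (0,-11) [heading=270, draw]
RT 180: heading 270 -> 90
LT 45: heading 90 -> 135
BK 15: (0,-11) -> (10.607,-21.607) [heading=135, draw]
RT 45: heading 135 -> 90
BK 7: (10.607,-21.607) -> (10.607,-28.607) [heading=90, draw]
Final: pos=(10.607,-28.607), heading=90, 3 segment(s) drawn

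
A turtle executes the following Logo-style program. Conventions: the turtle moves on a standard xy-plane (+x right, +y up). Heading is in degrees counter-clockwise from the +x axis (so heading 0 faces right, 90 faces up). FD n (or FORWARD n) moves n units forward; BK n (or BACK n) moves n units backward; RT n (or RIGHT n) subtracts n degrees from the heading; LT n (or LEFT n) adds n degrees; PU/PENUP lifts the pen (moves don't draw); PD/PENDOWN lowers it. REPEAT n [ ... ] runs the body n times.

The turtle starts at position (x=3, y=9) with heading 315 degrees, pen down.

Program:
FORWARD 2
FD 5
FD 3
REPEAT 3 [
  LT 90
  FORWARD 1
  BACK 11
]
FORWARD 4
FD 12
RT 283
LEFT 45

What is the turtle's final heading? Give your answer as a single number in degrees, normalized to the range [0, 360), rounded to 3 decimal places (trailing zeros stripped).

Answer: 347

Derivation:
Executing turtle program step by step:
Start: pos=(3,9), heading=315, pen down
FD 2: (3,9) -> (4.414,7.586) [heading=315, draw]
FD 5: (4.414,7.586) -> (7.95,4.05) [heading=315, draw]
FD 3: (7.95,4.05) -> (10.071,1.929) [heading=315, draw]
REPEAT 3 [
  -- iteration 1/3 --
  LT 90: heading 315 -> 45
  FD 1: (10.071,1.929) -> (10.778,2.636) [heading=45, draw]
  BK 11: (10.778,2.636) -> (3,-5.142) [heading=45, draw]
  -- iteration 2/3 --
  LT 90: heading 45 -> 135
  FD 1: (3,-5.142) -> (2.293,-4.435) [heading=135, draw]
  BK 11: (2.293,-4.435) -> (10.071,-12.213) [heading=135, draw]
  -- iteration 3/3 --
  LT 90: heading 135 -> 225
  FD 1: (10.071,-12.213) -> (9.364,-12.92) [heading=225, draw]
  BK 11: (9.364,-12.92) -> (17.142,-5.142) [heading=225, draw]
]
FD 4: (17.142,-5.142) -> (14.314,-7.971) [heading=225, draw]
FD 12: (14.314,-7.971) -> (5.828,-16.456) [heading=225, draw]
RT 283: heading 225 -> 302
LT 45: heading 302 -> 347
Final: pos=(5.828,-16.456), heading=347, 11 segment(s) drawn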